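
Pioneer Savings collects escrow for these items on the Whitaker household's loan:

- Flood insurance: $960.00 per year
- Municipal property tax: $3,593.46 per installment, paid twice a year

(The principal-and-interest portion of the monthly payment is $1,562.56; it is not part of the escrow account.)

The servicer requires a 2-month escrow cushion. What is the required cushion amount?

Flood insurance — $960.00 per year
Municipal property tax — $3,593.46 × 2 = $7,186.92 per year
Combined annual = $960.00 + $7,186.92 = $8,146.92
Monthly = $8,146.92 / 12 = $678.91
Cushion = 2 × $678.91 = $1,357.82

$1,357.82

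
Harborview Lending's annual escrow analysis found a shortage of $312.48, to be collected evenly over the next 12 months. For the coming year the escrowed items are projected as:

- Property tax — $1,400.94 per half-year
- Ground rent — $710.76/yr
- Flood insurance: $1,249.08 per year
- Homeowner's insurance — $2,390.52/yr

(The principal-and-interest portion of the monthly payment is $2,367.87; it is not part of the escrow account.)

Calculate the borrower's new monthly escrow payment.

Property tax — $1,400.94 × 2 = $2,801.88/yr
Ground rent — $710.76/yr
Flood insurance — $1,249.08/yr
Homeowner's insurance — $2,390.52/yr
Total annual escrow = $2,801.88 + $710.76 + $1,249.08 + $2,390.52 = $7,152.24
Monthly = $7,152.24 ÷ 12 = $596.02
Monthly shortage recovery: $312.48 ÷ 12 = $26.04
New monthly escrow = $596.02 + $26.04 = $622.06

$622.06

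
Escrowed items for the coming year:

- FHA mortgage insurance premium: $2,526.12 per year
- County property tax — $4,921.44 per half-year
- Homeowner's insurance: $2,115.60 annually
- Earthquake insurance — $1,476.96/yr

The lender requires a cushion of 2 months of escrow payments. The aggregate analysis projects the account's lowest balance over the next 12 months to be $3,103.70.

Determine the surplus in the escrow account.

FHA mortgage insurance premium = $2,526.12 per year
County property tax = $4,921.44 × 2 = $9,842.88 per year
Homeowner's insurance = $2,115.60 per year
Earthquake insurance = $1,476.96 per year
Total per year = $2,526.12 + $9,842.88 + $2,115.60 + $1,476.96 = $15,961.56
Per month = $15,961.56 / 12 = $1,330.13
Cushion = 2 × $1,330.13 = $2,660.26
Surplus = $3,103.70 − $2,660.26 = $443.44

$443.44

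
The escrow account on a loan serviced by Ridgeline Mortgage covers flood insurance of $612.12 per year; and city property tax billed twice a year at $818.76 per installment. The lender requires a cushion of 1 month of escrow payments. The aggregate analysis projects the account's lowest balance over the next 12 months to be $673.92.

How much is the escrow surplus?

$486.45

Flood insurance = $612.12 per year
City property tax = $818.76 × 2 = $1,637.52 per year
Total per year = $612.12 + $1,637.52 = $2,249.64
Monthly = $2,249.64 / 12 = $187.47
Cushion = 1 × $187.47 = $187.47
Surplus = $673.92 − $187.47 = $486.45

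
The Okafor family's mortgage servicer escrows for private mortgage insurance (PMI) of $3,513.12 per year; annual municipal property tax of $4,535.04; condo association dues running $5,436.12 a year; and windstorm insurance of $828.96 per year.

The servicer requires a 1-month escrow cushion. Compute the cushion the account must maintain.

$1,192.77

Private mortgage insurance (PMI): $3,513.12 annually
Municipal property tax: $4,535.04 annually
Condo association dues: $5,436.12 annually
Windstorm insurance: $828.96 annually
Total annual escrow = $3,513.12 + $4,535.04 + $5,436.12 + $828.96 = $14,313.24
Base monthly escrow = $14,313.24 ÷ 12 = $1,192.77
Reserve = 1 × $1,192.77 = $1,192.77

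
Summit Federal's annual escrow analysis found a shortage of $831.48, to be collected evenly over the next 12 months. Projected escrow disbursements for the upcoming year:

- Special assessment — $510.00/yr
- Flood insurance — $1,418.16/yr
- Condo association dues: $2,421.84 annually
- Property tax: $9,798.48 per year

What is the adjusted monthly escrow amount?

$1,248.33

Special assessment: $510.00
Flood insurance: $1,418.16
Condo association dues: $2,421.84
Property tax: $9,798.48
Annual escrow total = $510.00 + $1,418.16 + $2,421.84 + $9,798.48 = $14,148.48
Base monthly escrow = $14,148.48 ÷ 12 = $1,179.04
Shortage per month = $831.48 ÷ 12 = $69.29
New monthly escrow = $1,179.04 + $69.29 = $1,248.33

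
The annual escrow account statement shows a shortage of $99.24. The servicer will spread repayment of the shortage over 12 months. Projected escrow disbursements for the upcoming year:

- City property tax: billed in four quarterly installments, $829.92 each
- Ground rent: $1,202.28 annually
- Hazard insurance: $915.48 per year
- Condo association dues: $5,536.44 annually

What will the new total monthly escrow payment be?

$922.76

City property tax = $829.92 × 4 = $3,319.68 per year
Ground rent = $1,202.28 per year
Hazard insurance = $915.48 per year
Condo association dues = $5,536.44 per year
Total annual escrow = $10,973.88
Base monthly escrow = $10,973.88 / 12 = $914.49
Shortage per month = $99.24 / 12 = $8.27
Adjusted monthly = $914.49 + $8.27 = $922.76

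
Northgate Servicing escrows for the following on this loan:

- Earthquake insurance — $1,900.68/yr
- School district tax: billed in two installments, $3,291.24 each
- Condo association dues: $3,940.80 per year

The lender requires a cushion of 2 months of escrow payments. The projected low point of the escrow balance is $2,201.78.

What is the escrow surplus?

$131.12

Earthquake insurance — $1,900.68 annually
School district tax — $3,291.24 × 2 = $6,582.48 annually
Condo association dues — $3,940.80 annually
Yearly total = $1,900.68 + $6,582.48 + $3,940.80 = $12,423.96
Base monthly escrow = $12,423.96 / 12 = $1,035.33
Required reserve = 2 × $1,035.33 = $2,070.66
Surplus = $2,201.78 − $2,070.66 = $131.12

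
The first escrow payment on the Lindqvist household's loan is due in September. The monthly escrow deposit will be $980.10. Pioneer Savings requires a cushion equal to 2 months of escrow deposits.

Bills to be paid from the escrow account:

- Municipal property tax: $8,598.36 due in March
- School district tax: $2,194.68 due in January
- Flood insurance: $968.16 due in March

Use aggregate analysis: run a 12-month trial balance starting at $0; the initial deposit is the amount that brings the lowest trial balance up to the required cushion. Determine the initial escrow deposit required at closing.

Cushion = 2 × $980.10 = $1,960.20
Trial balance (start $0, +$980.10 each month, − disbursements):
  Sep: +$980.10 → $980.10
  Oct: +$980.10 → $1,960.20
  Nov: +$980.10 → $2,940.30
  Dec: +$980.10 → $3,920.40
  Jan: +$980.10 − $2,194.68 → $2,705.82
  Feb: +$980.10 → $3,685.92
  Mar: +$980.10 − $9,566.52 → -$4,900.50
  Apr: +$980.10 → -$3,920.40
  May: +$980.10 → -$2,940.30
  Jun: +$980.10 → -$1,960.20
  Jul: +$980.10 → -$980.10
  Aug: +$980.10 → $0.00
Lowest trial balance = -$4,900.50 (Mar)
Initial deposit = cushion − low point = $1,960.20 − (-$4,900.50) = $6,860.70

$6,860.70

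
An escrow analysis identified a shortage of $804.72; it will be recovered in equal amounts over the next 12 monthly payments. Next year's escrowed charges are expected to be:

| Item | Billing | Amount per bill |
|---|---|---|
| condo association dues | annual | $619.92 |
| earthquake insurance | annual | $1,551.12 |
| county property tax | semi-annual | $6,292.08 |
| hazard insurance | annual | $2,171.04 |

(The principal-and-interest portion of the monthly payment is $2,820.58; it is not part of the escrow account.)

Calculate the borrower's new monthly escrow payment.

Condo association dues: $619.92 per year
Earthquake insurance: $1,551.12 per year
County property tax: $6,292.08 × 2 = $12,584.16 per year
Hazard insurance: $2,171.04 per year
Annual escrow total = $16,926.24
Monthly escrow = $16,926.24 / 12 = $1,410.52
Monthly shortage recovery: $804.72 / 12 = $67.06
Adjusted monthly = $1,410.52 + $67.06 = $1,477.58

$1,477.58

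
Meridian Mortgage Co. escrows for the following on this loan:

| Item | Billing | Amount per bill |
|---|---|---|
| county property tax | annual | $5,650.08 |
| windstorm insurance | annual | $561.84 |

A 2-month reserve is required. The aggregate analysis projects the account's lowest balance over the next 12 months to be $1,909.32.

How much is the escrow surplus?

$874.00

County property tax: $5,650.08 per year
Windstorm insurance: $561.84 per year
Combined annual = $6,211.92
Per month = $6,211.92 ÷ 12 = $517.66
Required reserve = 2 × $517.66 = $1,035.32
Surplus = $1,909.32 − $1,035.32 = $874.00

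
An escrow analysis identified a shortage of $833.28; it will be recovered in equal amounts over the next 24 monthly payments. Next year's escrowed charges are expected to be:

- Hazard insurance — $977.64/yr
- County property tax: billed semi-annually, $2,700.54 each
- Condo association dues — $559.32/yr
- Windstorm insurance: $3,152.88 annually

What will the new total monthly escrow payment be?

Hazard insurance: $977.64 annually
County property tax: $2,700.54 × 2 = $5,401.08 annually
Condo association dues: $559.32 annually
Windstorm insurance: $3,152.88 annually
Total per year = $10,090.92
Monthly = $10,090.92 / 12 = $840.91
Shortage per month = $833.28 / 24 = $34.72
New monthly escrow = $840.91 + $34.72 = $875.63

$875.63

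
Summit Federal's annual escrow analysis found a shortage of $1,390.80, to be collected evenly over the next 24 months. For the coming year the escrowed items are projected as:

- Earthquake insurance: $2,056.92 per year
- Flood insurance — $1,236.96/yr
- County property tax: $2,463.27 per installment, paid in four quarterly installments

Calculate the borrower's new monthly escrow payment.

Earthquake insurance: $2,056.92/yr
Flood insurance: $1,236.96/yr
County property tax: $2,463.27 × 4 = $9,853.08/yr
Total per year = $2,056.92 + $1,236.96 + $9,853.08 = $13,146.96
Per month = $13,146.96 ÷ 12 = $1,095.58
Monthly shortage recovery: $1,390.80 / 24 = $57.95
Adjusted monthly = $1,095.58 + $57.95 = $1,153.53

$1,153.53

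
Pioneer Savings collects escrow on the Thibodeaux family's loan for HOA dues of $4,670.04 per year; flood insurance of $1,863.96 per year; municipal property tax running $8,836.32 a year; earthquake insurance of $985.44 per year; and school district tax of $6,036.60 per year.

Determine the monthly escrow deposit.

$1,866.03

HOA dues: $4,670.04
Flood insurance: $1,863.96
Municipal property tax: $8,836.32
Earthquake insurance: $985.44
School district tax: $6,036.60
Annual escrow total = $4,670.04 + $1,863.96 + $8,836.32 + $985.44 + $6,036.60 = $22,392.36
Per month = $22,392.36 / 12 = $1,866.03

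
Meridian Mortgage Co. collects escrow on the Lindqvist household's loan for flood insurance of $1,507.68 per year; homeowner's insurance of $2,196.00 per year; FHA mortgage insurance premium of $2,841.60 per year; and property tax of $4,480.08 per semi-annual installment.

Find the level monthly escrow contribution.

Flood insurance — $1,507.68 annually
Homeowner's insurance — $2,196.00 annually
FHA mortgage insurance premium — $2,841.60 annually
Property tax — $4,480.08 × 2 = $8,960.16 annually
Total per year = $1,507.68 + $2,196.00 + $2,841.60 + $8,960.16 = $15,505.44
Monthly = $15,505.44 / 12 = $1,292.12

$1,292.12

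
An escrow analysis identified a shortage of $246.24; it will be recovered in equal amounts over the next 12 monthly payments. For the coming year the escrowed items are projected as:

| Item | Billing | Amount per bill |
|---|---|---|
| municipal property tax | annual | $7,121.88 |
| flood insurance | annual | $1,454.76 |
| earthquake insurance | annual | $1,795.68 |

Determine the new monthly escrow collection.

$884.88

Municipal property tax — $7,121.88
Flood insurance — $1,454.76
Earthquake insurance — $1,795.68
Total annual escrow = $7,121.88 + $1,454.76 + $1,795.68 = $10,372.32
Per month = $10,372.32 / 12 = $864.36
Monthly shortage recovery: $246.24 / 12 = $20.52
New monthly escrow = $864.36 + $20.52 = $884.88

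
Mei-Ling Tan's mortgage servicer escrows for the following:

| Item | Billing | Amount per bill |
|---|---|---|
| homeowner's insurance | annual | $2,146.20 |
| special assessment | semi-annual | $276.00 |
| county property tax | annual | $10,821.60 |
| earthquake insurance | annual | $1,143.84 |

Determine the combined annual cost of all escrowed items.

$14,663.64

Homeowner's insurance = $2,146.20 per year
Special assessment = $276.00 × 2 = $552.00 per year
County property tax = $10,821.60 per year
Earthquake insurance = $1,143.84 per year
Annual escrow total = $2,146.20 + $552.00 + $10,821.60 + $1,143.84 = $14,663.64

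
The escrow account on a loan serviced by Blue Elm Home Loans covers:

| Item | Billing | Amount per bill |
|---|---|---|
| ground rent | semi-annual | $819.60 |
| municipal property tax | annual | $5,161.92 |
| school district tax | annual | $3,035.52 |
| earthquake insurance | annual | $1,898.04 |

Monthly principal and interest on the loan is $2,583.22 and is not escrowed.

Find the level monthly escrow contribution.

Ground rent: $819.60 × 2 = $1,639.20
Municipal property tax: $5,161.92
School district tax: $3,035.52
Earthquake insurance: $1,898.04
Yearly total = $1,639.20 + $5,161.92 + $3,035.52 + $1,898.04 = $11,734.68
Base monthly escrow = $11,734.68 ÷ 12 = $977.89

$977.89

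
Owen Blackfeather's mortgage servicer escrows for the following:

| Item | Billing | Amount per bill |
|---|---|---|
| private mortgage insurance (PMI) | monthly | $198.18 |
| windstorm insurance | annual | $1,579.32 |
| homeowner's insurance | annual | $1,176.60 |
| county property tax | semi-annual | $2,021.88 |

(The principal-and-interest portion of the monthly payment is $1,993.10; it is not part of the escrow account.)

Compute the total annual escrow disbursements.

$9,177.84

Private mortgage insurance (PMI) — $198.18 × 12 = $2,378.16/yr
Windstorm insurance — $1,579.32/yr
Homeowner's insurance — $1,176.60/yr
County property tax — $2,021.88 × 2 = $4,043.76/yr
Combined annual = $9,177.84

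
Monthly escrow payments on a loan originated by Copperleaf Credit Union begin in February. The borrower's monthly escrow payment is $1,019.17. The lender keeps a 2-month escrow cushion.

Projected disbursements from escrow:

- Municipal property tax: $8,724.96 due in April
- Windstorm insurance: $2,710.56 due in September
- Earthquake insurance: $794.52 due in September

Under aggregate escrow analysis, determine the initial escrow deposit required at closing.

$7,705.79

Cushion = 2 × $1,019.17 = $2,038.34
Trial balance (start $0, +$1,019.17 each month, − disbursements):
  Feb: +$1,019.17 → $1,019.17
  Mar: +$1,019.17 → $2,038.34
  Apr: +$1,019.17 − $8,724.96 → -$5,667.45
  May: +$1,019.17 → -$4,648.28
  Jun: +$1,019.17 → -$3,629.11
  Jul: +$1,019.17 → -$2,609.94
  Aug: +$1,019.17 → -$1,590.77
  Sep: +$1,019.17 − $3,505.08 → -$4,076.68
  Oct: +$1,019.17 → -$3,057.51
  Nov: +$1,019.17 → -$2,038.34
  Dec: +$1,019.17 → -$1,019.17
  Jan: +$1,019.17 → $0.00
Lowest trial balance = -$5,667.45 (Apr)
Initial deposit = cushion − low point = $2,038.34 − (-$5,667.45) = $7,705.79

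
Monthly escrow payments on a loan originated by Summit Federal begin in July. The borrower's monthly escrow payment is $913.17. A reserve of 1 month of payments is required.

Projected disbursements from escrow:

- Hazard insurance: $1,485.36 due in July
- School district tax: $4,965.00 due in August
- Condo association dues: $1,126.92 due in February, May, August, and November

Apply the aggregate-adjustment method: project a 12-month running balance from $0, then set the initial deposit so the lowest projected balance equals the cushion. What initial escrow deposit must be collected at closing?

Cushion = 1 × $913.17 = $913.17
Trial balance (start $0, +$913.17 each month, − disbursements):
  Jul: +$913.17 − $1,485.36 → -$572.19
  Aug: +$913.17 − $6,091.92 → -$5,750.94
  Sep: +$913.17 → -$4,837.77
  Oct: +$913.17 → -$3,924.60
  Nov: +$913.17 − $1,126.92 → -$4,138.35
  Dec: +$913.17 → -$3,225.18
  Jan: +$913.17 → -$2,312.01
  Feb: +$913.17 − $1,126.92 → -$2,525.76
  Mar: +$913.17 → -$1,612.59
  Apr: +$913.17 → -$699.42
  May: +$913.17 − $1,126.92 → -$913.17
  Jun: +$913.17 → $0.00
Lowest trial balance = -$5,750.94 (Aug)
Initial deposit = cushion − low point = $913.17 − (-$5,750.94) = $6,664.11

$6,664.11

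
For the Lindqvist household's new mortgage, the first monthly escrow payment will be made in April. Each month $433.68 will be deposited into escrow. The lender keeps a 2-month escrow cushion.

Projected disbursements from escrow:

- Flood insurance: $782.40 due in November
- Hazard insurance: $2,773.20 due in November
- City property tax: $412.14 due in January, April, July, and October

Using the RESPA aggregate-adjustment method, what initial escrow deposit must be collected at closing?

$2,189.94

Cushion = 2 × $433.68 = $867.36
Trial balance (start $0, +$433.68 each month, − disbursements):
  Apr: +$433.68 − $412.14 → $21.54
  May: +$433.68 → $455.22
  Jun: +$433.68 → $888.90
  Jul: +$433.68 − $412.14 → $910.44
  Aug: +$433.68 → $1,344.12
  Sep: +$433.68 → $1,777.80
  Oct: +$433.68 − $412.14 → $1,799.34
  Nov: +$433.68 − $3,555.60 → -$1,322.58
  Dec: +$433.68 → -$888.90
  Jan: +$433.68 − $412.14 → -$867.36
  Feb: +$433.68 → -$433.68
  Mar: +$433.68 → $0.00
Lowest trial balance = -$1,322.58 (Nov)
Initial deposit = cushion − low point = $867.36 − (-$1,322.58) = $2,189.94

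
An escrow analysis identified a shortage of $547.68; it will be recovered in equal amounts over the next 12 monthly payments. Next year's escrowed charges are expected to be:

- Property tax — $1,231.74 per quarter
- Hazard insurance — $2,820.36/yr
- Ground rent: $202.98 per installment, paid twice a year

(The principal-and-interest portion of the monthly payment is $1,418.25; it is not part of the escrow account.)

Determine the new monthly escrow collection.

$725.08

Property tax: $1,231.74 × 4 = $4,926.96 annually
Hazard insurance: $2,820.36 annually
Ground rent: $202.98 × 2 = $405.96 annually
Yearly total = $4,926.96 + $2,820.36 + $405.96 = $8,153.28
Per month = $8,153.28 ÷ 12 = $679.44
Monthly shortage recovery: $547.68 / 12 = $45.64
Adjusted monthly = $679.44 + $45.64 = $725.08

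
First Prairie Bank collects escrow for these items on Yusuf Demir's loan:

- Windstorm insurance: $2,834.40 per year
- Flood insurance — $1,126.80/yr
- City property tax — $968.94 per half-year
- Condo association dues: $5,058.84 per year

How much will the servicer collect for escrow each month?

Windstorm insurance = $2,834.40
Flood insurance = $1,126.80
City property tax = $968.94 × 2 = $1,937.88
Condo association dues = $5,058.84
Combined annual = $2,834.40 + $1,126.80 + $1,937.88 + $5,058.84 = $10,957.92
Monthly escrow = $10,957.92 ÷ 12 = $913.16

$913.16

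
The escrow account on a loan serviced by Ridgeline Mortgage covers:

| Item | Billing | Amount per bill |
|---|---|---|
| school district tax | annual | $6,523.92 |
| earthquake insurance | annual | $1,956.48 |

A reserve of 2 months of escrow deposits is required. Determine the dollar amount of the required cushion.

School district tax — $6,523.92 per year
Earthquake insurance — $1,956.48 per year
Total per year = $8,480.40
Per month = $8,480.40 ÷ 12 = $706.70
Required cushion = 2 × $706.70 = $1,413.40

$1,413.40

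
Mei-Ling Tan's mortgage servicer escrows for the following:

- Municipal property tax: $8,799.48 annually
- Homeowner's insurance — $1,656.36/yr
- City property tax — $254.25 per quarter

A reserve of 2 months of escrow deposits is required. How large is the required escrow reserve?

$1,912.14

Municipal property tax: $8,799.48 annually
Homeowner's insurance: $1,656.36 annually
City property tax: $254.25 × 4 = $1,017.00 annually
Yearly total = $8,799.48 + $1,656.36 + $1,017.00 = $11,472.84
Monthly escrow = $11,472.84 / 12 = $956.07
Reserve = 2 × $956.07 = $1,912.14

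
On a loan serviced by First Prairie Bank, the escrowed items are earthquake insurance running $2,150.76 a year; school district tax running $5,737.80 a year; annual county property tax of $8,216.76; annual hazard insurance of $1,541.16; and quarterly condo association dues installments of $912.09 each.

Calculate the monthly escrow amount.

$1,774.57

Earthquake insurance: $2,150.76/yr
School district tax: $5,737.80/yr
County property tax: $8,216.76/yr
Hazard insurance: $1,541.16/yr
Condo association dues: $912.09 × 4 = $3,648.36/yr
Combined annual = $2,150.76 + $5,737.80 + $8,216.76 + $1,541.16 + $3,648.36 = $21,294.84
Monthly = $21,294.84 / 12 = $1,774.57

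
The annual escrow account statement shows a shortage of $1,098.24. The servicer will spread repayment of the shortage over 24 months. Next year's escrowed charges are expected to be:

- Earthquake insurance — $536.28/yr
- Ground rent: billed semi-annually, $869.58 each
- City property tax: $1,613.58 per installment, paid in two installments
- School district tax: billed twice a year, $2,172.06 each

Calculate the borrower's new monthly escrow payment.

$866.32

Earthquake insurance: $536.28/yr
Ground rent: $869.58 × 2 = $1,739.16/yr
City property tax: $1,613.58 × 2 = $3,227.16/yr
School district tax: $2,172.06 × 2 = $4,344.12/yr
Annual escrow total = $9,846.72
Per month = $9,846.72 / 12 = $820.56
Monthly shortage recovery: $1,098.24 / 24 = $45.76
Adjusted monthly = $820.56 + $45.76 = $866.32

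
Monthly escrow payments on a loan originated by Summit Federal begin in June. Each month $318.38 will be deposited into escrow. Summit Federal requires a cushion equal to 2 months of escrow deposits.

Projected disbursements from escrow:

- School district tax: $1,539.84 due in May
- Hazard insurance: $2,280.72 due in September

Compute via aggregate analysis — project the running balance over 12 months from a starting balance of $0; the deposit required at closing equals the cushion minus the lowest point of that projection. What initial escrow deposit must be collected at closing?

Cushion = 2 × $318.38 = $636.76
Trial balance (start $0, +$318.38 each month, − disbursements):
  Jun: +$318.38 → $318.38
  Jul: +$318.38 → $636.76
  Aug: +$318.38 → $955.14
  Sep: +$318.38 − $2,280.72 → -$1,007.20
  Oct: +$318.38 → -$688.82
  Nov: +$318.38 → -$370.44
  Dec: +$318.38 → -$52.06
  Jan: +$318.38 → $266.32
  Feb: +$318.38 → $584.70
  Mar: +$318.38 → $903.08
  Apr: +$318.38 → $1,221.46
  May: +$318.38 − $1,539.84 → $0.00
Lowest trial balance = -$1,007.20 (Sep)
Initial deposit = cushion − low point = $636.76 − (-$1,007.20) = $1,643.96

$1,643.96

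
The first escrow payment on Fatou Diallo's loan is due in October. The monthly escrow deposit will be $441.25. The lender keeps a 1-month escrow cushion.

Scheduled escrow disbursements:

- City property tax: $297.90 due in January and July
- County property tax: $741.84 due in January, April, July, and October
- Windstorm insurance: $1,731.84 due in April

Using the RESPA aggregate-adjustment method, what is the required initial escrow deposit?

$1,607.76

Cushion = 1 × $441.25 = $441.25
Trial balance (start $0, +$441.25 each month, − disbursements):
  Oct: +$441.25 − $741.84 → -$300.59
  Nov: +$441.25 → $140.66
  Dec: +$441.25 → $581.91
  Jan: +$441.25 − $1,039.74 → -$16.58
  Feb: +$441.25 → $424.67
  Mar: +$441.25 → $865.92
  Apr: +$441.25 − $2,473.68 → -$1,166.51
  May: +$441.25 → -$725.26
  Jun: +$441.25 → -$284.01
  Jul: +$441.25 − $1,039.74 → -$882.50
  Aug: +$441.25 → -$441.25
  Sep: +$441.25 → $0.00
Lowest trial balance = -$1,166.51 (Apr)
Initial deposit = cushion − low point = $441.25 − (-$1,166.51) = $1,607.76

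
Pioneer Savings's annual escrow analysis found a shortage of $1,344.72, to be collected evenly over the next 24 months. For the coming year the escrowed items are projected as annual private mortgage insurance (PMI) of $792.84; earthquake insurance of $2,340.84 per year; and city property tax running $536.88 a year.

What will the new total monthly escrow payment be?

Private mortgage insurance (PMI): $792.84 per year
Earthquake insurance: $2,340.84 per year
City property tax: $536.88 per year
Total annual escrow = $3,670.56
Base monthly escrow = $3,670.56 / 12 = $305.88
Monthly shortage recovery: $1,344.72 ÷ 24 = $56.03
Adjusted monthly = $305.88 + $56.03 = $361.91

$361.91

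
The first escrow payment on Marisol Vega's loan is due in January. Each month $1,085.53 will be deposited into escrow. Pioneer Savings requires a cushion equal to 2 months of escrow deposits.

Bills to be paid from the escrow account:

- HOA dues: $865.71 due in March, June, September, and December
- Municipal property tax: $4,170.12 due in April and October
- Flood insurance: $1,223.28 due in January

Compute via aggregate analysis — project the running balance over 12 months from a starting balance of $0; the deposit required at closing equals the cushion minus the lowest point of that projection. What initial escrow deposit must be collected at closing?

$4,088.05

Cushion = 2 × $1,085.53 = $2,171.06
Trial balance (start $0, +$1,085.53 each month, − disbursements):
  Jan: +$1,085.53 − $1,223.28 → -$137.75
  Feb: +$1,085.53 → $947.78
  Mar: +$1,085.53 − $865.71 → $1,167.60
  Apr: +$1,085.53 − $4,170.12 → -$1,916.99
  May: +$1,085.53 → -$831.46
  Jun: +$1,085.53 − $865.71 → -$611.64
  Jul: +$1,085.53 → $473.89
  Aug: +$1,085.53 → $1,559.42
  Sep: +$1,085.53 − $865.71 → $1,779.24
  Oct: +$1,085.53 − $4,170.12 → -$1,305.35
  Nov: +$1,085.53 → -$219.82
  Dec: +$1,085.53 − $865.71 → $0.00
Lowest trial balance = -$1,916.99 (Apr)
Initial deposit = cushion − low point = $2,171.06 − (-$1,916.99) = $4,088.05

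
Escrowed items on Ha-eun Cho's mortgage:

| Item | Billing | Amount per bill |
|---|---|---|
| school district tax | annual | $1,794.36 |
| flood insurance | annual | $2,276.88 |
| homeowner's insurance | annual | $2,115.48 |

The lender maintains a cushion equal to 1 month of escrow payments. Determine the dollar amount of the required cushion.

School district tax — $1,794.36 per year
Flood insurance — $2,276.88 per year
Homeowner's insurance — $2,115.48 per year
Combined annual = $6,186.72
Monthly escrow = $6,186.72 ÷ 12 = $515.56
Cushion = 1 × $515.56 = $515.56

$515.56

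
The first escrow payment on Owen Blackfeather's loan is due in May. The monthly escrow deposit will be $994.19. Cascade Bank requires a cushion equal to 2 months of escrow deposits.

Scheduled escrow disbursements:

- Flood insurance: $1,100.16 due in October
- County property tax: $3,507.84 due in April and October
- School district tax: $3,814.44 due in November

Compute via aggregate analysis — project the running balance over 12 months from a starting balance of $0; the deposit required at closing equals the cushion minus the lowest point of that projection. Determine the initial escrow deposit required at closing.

$3,451.49

Cushion = 2 × $994.19 = $1,988.38
Trial balance (start $0, +$994.19 each month, − disbursements):
  May: +$994.19 → $994.19
  Jun: +$994.19 → $1,988.38
  Jul: +$994.19 → $2,982.57
  Aug: +$994.19 → $3,976.76
  Sep: +$994.19 → $4,970.95
  Oct: +$994.19 − $4,608.00 → $1,357.14
  Nov: +$994.19 − $3,814.44 → -$1,463.11
  Dec: +$994.19 → -$468.92
  Jan: +$994.19 → $525.27
  Feb: +$994.19 → $1,519.46
  Mar: +$994.19 → $2,513.65
  Apr: +$994.19 − $3,507.84 → $0.00
Lowest trial balance = -$1,463.11 (Nov)
Initial deposit = cushion − low point = $1,988.38 − (-$1,463.11) = $3,451.49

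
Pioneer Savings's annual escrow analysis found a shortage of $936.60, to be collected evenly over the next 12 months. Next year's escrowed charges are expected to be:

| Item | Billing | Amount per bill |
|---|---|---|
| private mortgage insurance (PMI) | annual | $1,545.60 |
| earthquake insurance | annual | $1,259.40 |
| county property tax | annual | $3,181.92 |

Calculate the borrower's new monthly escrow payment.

Private mortgage insurance (PMI): $1,545.60/yr
Earthquake insurance: $1,259.40/yr
County property tax: $3,181.92/yr
Yearly total = $1,545.60 + $1,259.40 + $3,181.92 = $5,986.92
Monthly = $5,986.92 / 12 = $498.91
Shortage per month = $936.60 / 12 = $78.05
New monthly escrow = $498.91 + $78.05 = $576.96

$576.96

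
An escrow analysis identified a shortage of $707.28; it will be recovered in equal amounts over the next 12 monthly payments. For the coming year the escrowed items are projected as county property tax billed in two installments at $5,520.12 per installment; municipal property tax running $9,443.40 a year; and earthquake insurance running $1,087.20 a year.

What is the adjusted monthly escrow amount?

County property tax — $5,520.12 × 2 = $11,040.24 per year
Municipal property tax — $9,443.40 per year
Earthquake insurance — $1,087.20 per year
Annual escrow total = $21,570.84
Monthly escrow = $21,570.84 ÷ 12 = $1,797.57
Monthly shortage recovery: $707.28 / 12 = $58.94
New monthly escrow = $1,797.57 + $58.94 = $1,856.51

$1,856.51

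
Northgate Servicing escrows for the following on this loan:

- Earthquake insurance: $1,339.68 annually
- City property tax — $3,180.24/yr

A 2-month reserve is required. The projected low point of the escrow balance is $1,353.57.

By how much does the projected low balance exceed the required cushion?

$600.25

Earthquake insurance = $1,339.68/yr
City property tax = $3,180.24/yr
Combined annual = $1,339.68 + $3,180.24 = $4,519.92
Base monthly escrow = $4,519.92 / 12 = $376.66
Cushion = 2 × $376.66 = $753.32
Surplus = $1,353.57 − $753.32 = $600.25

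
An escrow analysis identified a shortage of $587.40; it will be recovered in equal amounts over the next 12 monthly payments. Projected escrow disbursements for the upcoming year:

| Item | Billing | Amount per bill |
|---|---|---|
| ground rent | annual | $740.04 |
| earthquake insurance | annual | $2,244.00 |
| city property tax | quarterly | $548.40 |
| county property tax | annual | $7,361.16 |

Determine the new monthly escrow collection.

Ground rent — $740.04
Earthquake insurance — $2,244.00
City property tax — $548.40 × 4 = $2,193.60
County property tax — $7,361.16
Total per year = $740.04 + $2,244.00 + $2,193.60 + $7,361.16 = $12,538.80
Base monthly escrow = $12,538.80 / 12 = $1,044.90
Monthly shortage recovery: $587.40 / 12 = $48.95
Adjusted monthly = $1,044.90 + $48.95 = $1,093.85

$1,093.85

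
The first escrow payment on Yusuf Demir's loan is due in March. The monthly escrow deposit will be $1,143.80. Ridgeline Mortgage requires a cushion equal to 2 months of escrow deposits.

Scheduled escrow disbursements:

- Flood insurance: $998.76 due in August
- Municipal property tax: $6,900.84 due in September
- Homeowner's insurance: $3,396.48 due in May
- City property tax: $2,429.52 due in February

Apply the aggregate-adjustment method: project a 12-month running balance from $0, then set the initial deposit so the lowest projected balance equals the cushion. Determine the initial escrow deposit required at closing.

$5,577.08

Cushion = 2 × $1,143.80 = $2,287.60
Trial balance (start $0, +$1,143.80 each month, − disbursements):
  Mar: +$1,143.80 → $1,143.80
  Apr: +$1,143.80 → $2,287.60
  May: +$1,143.80 − $3,396.48 → $34.92
  Jun: +$1,143.80 → $1,178.72
  Jul: +$1,143.80 → $2,322.52
  Aug: +$1,143.80 − $998.76 → $2,467.56
  Sep: +$1,143.80 − $6,900.84 → -$3,289.48
  Oct: +$1,143.80 → -$2,145.68
  Nov: +$1,143.80 → -$1,001.88
  Dec: +$1,143.80 → $141.92
  Jan: +$1,143.80 → $1,285.72
  Feb: +$1,143.80 − $2,429.52 → $0.00
Lowest trial balance = -$3,289.48 (Sep)
Initial deposit = cushion − low point = $2,287.60 − (-$3,289.48) = $5,577.08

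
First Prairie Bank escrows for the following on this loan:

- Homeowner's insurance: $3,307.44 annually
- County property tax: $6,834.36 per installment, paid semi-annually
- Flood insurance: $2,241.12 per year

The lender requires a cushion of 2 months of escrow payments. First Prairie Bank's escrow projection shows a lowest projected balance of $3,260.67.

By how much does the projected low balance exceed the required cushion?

$57.79

Homeowner's insurance: $3,307.44 per year
County property tax: $6,834.36 × 2 = $13,668.72 per year
Flood insurance: $2,241.12 per year
Total annual escrow = $19,217.28
Base monthly escrow = $19,217.28 / 12 = $1,601.44
Required cushion = 2 × $1,601.44 = $3,202.88
Excess over cushion: $3,260.67 − $3,202.88 = $57.79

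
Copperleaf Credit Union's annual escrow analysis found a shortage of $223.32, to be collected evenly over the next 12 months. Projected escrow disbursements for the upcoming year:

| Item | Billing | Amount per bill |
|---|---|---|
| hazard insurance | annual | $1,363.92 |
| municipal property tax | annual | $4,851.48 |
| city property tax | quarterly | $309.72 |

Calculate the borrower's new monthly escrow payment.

$639.80

Hazard insurance = $1,363.92
Municipal property tax = $4,851.48
City property tax = $309.72 × 4 = $1,238.88
Total annual escrow = $1,363.92 + $4,851.48 + $1,238.88 = $7,454.28
Monthly escrow = $7,454.28 / 12 = $621.19
Shortage spread = $223.32 / 12 = $18.61/mo
Adjusted monthly = $621.19 + $18.61 = $639.80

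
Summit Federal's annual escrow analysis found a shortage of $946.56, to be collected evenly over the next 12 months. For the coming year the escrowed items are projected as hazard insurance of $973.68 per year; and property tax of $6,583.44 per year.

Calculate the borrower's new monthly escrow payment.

$708.64

Hazard insurance: $973.68
Property tax: $6,583.44
Yearly total = $7,557.12
Monthly = $7,557.12 / 12 = $629.76
Shortage per month = $946.56 / 12 = $78.88
New monthly escrow = $629.76 + $78.88 = $708.64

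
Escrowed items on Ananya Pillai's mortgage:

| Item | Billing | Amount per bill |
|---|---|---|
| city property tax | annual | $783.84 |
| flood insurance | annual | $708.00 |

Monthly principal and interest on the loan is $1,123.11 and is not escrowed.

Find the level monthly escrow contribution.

$124.32

City property tax: $783.84/yr
Flood insurance: $708.00/yr
Yearly total = $1,491.84
Base monthly escrow = $1,491.84 ÷ 12 = $124.32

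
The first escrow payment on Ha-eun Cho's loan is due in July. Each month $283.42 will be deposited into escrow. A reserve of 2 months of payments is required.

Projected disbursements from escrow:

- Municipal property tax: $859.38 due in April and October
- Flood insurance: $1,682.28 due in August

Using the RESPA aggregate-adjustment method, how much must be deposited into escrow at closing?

$1,974.82

Cushion = 2 × $283.42 = $566.84
Trial balance (start $0, +$283.42 each month, − disbursements):
  Jul: +$283.42 → $283.42
  Aug: +$283.42 − $1,682.28 → -$1,115.44
  Sep: +$283.42 → -$832.02
  Oct: +$283.42 − $859.38 → -$1,407.98
  Nov: +$283.42 → -$1,124.56
  Dec: +$283.42 → -$841.14
  Jan: +$283.42 → -$557.72
  Feb: +$283.42 → -$274.30
  Mar: +$283.42 → $9.12
  Apr: +$283.42 − $859.38 → -$566.84
  May: +$283.42 → -$283.42
  Jun: +$283.42 → $0.00
Lowest trial balance = -$1,407.98 (Oct)
Initial deposit = cushion − low point = $566.84 − (-$1,407.98) = $1,974.82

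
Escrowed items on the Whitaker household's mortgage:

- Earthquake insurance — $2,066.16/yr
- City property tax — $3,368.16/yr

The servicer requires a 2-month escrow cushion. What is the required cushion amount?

Earthquake insurance = $2,066.16 per year
City property tax = $3,368.16 per year
Annual escrow total = $2,066.16 + $3,368.16 = $5,434.32
Monthly = $5,434.32 / 12 = $452.86
Cushion = 2 × $452.86 = $905.72

$905.72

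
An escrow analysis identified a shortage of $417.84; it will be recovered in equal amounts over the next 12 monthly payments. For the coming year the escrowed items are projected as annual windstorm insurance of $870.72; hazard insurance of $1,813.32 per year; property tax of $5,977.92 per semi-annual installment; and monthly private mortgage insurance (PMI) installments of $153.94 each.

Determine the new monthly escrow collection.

Windstorm insurance = $870.72 annually
Hazard insurance = $1,813.32 annually
Property tax = $5,977.92 × 2 = $11,955.84 annually
Private mortgage insurance (PMI) = $153.94 × 12 = $1,847.28 annually
Total per year = $870.72 + $1,813.32 + $11,955.84 + $1,847.28 = $16,487.16
Monthly escrow = $16,487.16 / 12 = $1,373.93
Monthly shortage recovery: $417.84 ÷ 12 = $34.82
New monthly escrow = $1,373.93 + $34.82 = $1,408.75

$1,408.75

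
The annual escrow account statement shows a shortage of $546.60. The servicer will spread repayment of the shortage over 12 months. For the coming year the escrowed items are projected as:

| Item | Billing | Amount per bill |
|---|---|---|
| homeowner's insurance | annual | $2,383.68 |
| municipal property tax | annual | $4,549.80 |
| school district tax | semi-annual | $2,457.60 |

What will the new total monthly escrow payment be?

$1,032.94

Homeowner's insurance: $2,383.68/yr
Municipal property tax: $4,549.80/yr
School district tax: $2,457.60 × 2 = $4,915.20/yr
Annual escrow total = $11,848.68
Monthly escrow = $11,848.68 / 12 = $987.39
Monthly shortage recovery: $546.60 ÷ 12 = $45.55
New monthly escrow = $987.39 + $45.55 = $1,032.94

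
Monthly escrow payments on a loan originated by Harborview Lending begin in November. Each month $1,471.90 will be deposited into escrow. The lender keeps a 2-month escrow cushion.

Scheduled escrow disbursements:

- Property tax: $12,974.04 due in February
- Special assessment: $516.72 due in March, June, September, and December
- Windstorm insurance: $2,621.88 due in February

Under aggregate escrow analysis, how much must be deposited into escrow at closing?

$13,168.84

Cushion = 2 × $1,471.90 = $2,943.80
Trial balance (start $0, +$1,471.90 each month, − disbursements):
  Nov: +$1,471.90 → $1,471.90
  Dec: +$1,471.90 − $516.72 → $2,427.08
  Jan: +$1,471.90 → $3,898.98
  Feb: +$1,471.90 − $15,595.92 → -$10,225.04
  Mar: +$1,471.90 − $516.72 → -$9,269.86
  Apr: +$1,471.90 → -$7,797.96
  May: +$1,471.90 → -$6,326.06
  Jun: +$1,471.90 − $516.72 → -$5,370.88
  Jul: +$1,471.90 → -$3,898.98
  Aug: +$1,471.90 → -$2,427.08
  Sep: +$1,471.90 − $516.72 → -$1,471.90
  Oct: +$1,471.90 → $0.00
Lowest trial balance = -$10,225.04 (Feb)
Initial deposit = cushion − low point = $2,943.80 − (-$10,225.04) = $13,168.84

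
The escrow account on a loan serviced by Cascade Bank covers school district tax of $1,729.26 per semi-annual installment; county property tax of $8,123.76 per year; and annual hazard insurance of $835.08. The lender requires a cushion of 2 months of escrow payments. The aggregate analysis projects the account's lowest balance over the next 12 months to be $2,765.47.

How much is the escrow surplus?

School district tax — $1,729.26 × 2 = $3,458.52 per year
County property tax — $8,123.76 per year
Hazard insurance — $835.08 per year
Total per year = $12,417.36
Per month = $12,417.36 ÷ 12 = $1,034.78
Required reserve = 2 × $1,034.78 = $2,069.56
Excess over cushion: $2,765.47 − $2,069.56 = $695.91

$695.91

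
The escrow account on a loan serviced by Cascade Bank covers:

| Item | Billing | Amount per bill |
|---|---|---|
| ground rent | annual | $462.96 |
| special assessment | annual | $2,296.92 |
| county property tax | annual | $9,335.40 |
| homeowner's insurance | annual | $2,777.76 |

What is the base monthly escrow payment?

Ground rent: $462.96 annually
Special assessment: $2,296.92 annually
County property tax: $9,335.40 annually
Homeowner's insurance: $2,777.76 annually
Combined annual = $462.96 + $2,296.92 + $9,335.40 + $2,777.76 = $14,873.04
Monthly = $14,873.04 / 12 = $1,239.42

$1,239.42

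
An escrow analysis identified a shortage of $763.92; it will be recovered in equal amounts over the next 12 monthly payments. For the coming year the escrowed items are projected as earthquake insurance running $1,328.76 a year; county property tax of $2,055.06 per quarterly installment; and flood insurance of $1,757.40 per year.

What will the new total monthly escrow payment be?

$1,005.86

Earthquake insurance: $1,328.76 per year
County property tax: $2,055.06 × 4 = $8,220.24 per year
Flood insurance: $1,757.40 per year
Combined annual = $11,306.40
Per month = $11,306.40 / 12 = $942.20
Shortage per month = $763.92 ÷ 12 = $63.66
Adjusted monthly = $942.20 + $63.66 = $1,005.86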